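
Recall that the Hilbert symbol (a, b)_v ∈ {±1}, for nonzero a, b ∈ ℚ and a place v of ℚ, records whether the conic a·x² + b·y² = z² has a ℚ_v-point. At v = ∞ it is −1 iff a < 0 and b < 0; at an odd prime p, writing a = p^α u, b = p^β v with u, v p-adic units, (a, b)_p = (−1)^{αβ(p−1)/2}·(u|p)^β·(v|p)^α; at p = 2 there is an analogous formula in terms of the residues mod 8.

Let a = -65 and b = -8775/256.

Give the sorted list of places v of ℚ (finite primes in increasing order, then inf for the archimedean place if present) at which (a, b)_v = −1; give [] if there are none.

[13, inf]

Mod squares: a ≡ -65, b ≡ -39. Check v ∈ {∞, 2, 3, 5, 13}.
v=5: a=5^1·(≡2), b=5^2·(≡4) mod 5; (2|5)=-1, (4|5)=+1; (−1)^{1·2·2}·(-1)^2·(+1)^1 = +1.
v=13: a=13^1·(≡8), b=13^1·(≡3) mod 13; (8|13)=-1, (3|13)=+1; (−1)^{1·1·6}·(-1)^1·(+1)^1 = -1.
v=2: v_2(a)=0, v_2(b)=-8; units ≡ 7, 1 (mod 8); ε·ε+αω+βω = 1·0+0·0+-8·0 ≡ 0  ⇒  (a,b)_2 = +1.
v=3: a=3^0·(≡1), b=3^3·(≡2) mod 3; (1|3)=+1, (2|3)=-1; (−1)^{0·3·1}·(+1)^3·(-1)^0 = +1.
v=∞: -65 < 0 and -39 < 0  ⇒  (a,b)_∞ = -1.
(-65, -39 / ℚ) ramifies at {13, ∞}: a division algebra.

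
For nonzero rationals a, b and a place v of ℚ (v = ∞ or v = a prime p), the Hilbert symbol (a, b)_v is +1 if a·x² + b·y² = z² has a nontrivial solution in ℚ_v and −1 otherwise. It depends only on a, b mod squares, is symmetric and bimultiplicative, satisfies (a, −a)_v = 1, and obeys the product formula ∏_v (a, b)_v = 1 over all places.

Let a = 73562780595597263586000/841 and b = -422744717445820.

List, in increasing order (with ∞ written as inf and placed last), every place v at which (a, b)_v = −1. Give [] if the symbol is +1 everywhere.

[5, 7, 31, 43]

Mod squares: a ≡ 380765, b ≡ -153295. Check v ∈ {∞, 2, 3, 5, 7, 11, 23, 29, 31, 43}.
v=43: a=43^1·(≡10), b=43^1·(≡11) mod 43; (10|43)=+1, (11|43)=+1; (−1)^{1·1·21}·(+1)^1·(+1)^1 = -1.
v=11: a=11^5·(≡1), b=11^4·(≡3) mod 11; (1|11)=+1, (3|11)=+1; (−1)^{5·4·5}·(+1)^4·(+1)^5 = +1.
v=2: v_2(a)=4, v_2(b)=2; units ≡ 5, 1 (mod 8); ε·ε+αω+βω = 0·0+4·0+2·1 ≡ 0  ⇒  (a,b)_2 = +1.
v=23: a=23^1·(≡4), b=23^1·(≡10) mod 23; (4|23)=+1, (10|23)=-1; (−1)^{1·1·11}·(+1)^1·(-1)^1 = +1.
v=∞: 380765 > 0 and -153295 < 0  ⇒  (a,b)_∞ = +1.
v=3: a=3^6·(≡2), b=3^0·(≡2) mod 3; (2|3)=-1, (2|3)=-1; (−1)^{6·0·1}·(-1)^0·(-1)^6 = +1.
v=7: a=7^3·(≡3), b=7^2·(≡6) mod 7; (3|7)=-1, (6|7)=-1; (−1)^{3·2·3}·(-1)^2·(-1)^3 = -1.
v=5: a=5^3·(≡3), b=5^1·(≡1) mod 5; (3|5)=-1, (1|5)=+1; (−1)^{3·1·2}·(-1)^1·(+1)^3 = -1.
v=31: a=31^4·(≡21), b=31^3·(≡17) mod 31; (21|31)=-1, (17|31)=-1; (−1)^{4·3·15}·(-1)^3·(-1)^4 = -1.
v=29: a=29^-2·(≡13), b=29^0·(≡4) mod 29; (13|29)=+1, (4|29)=+1; (−1)^{-2·0·14}·(+1)^0·(+1)^-2 = +1.
|Ram(380765, -153295)| = 4, even; anisotropic at {5, 7, 31, 43}.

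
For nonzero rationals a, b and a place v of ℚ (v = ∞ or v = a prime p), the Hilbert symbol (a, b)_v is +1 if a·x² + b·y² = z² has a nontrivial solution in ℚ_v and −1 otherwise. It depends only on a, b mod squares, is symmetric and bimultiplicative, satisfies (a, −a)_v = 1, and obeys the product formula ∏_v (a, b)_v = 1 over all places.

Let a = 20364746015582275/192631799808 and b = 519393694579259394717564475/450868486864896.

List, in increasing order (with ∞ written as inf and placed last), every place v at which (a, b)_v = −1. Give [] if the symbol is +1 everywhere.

[7, 23, 29, 43]

Mod squares: a ≡ 3814573, b ≡ 19. Check v ∈ {∞, 2, 3, 5, 7, 19, 23, 29, 41, 43}.
v=3: a=3^-8·(≡1), b=3^-8·(≡1) mod 3; (1|3)=+1, (1|3)=+1; (−1)^{-8·-8·1}·(+1)^-8·(+1)^-8 = +1.
v=41: a=41^4·(≡30), b=41^6·(≡7) mod 41; (30|41)=-1, (7|41)=-1; (−1)^{4·6·20}·(-1)^6·(-1)^4 = +1.
v=2: v_2(a)=-22, v_2(b)=-36; units ≡ 5, 3 (mod 8); ε·ε+αω+βω = 0·1+-22·1+-36·1 ≡ 0  ⇒  (a,b)_2 = +1.
v=19: a=19^1·(≡18), b=19^1·(≡11) mod 19; (18|19)=-1, (11|19)=+1; (−1)^{1·1·9}·(-1)^1·(+1)^1 = +1.
v=5: a=5^2·(≡2), b=5^2·(≡4) mod 5; (2|5)=-1, (4|5)=+1; (−1)^{2·2·2}·(-1)^2·(+1)^2 = +1.
v=29: a=29^1·(≡20), b=29^2·(≡11) mod 29; (20|29)=+1, (11|29)=-1; (−1)^{1·2·14}·(+1)^2·(-1)^1 = -1.
v=∞: 3814573 > 0 and 19 > 0  ⇒  (a,b)_∞ = +1.
v=43: a=43^1·(≡37), b=43^2·(≡26) mod 43; (37|43)=-1, (26|43)=-1; (−1)^{1·2·21}·(-1)^2·(-1)^1 = -1.
v=23: a=23^3·(≡17), b=23^6·(≡5) mod 23; (17|23)=-1, (5|23)=-1; (−1)^{3·6·11}·(-1)^6·(-1)^3 = -1.
v=7: a=7^-1·(≡5), b=7^0·(≡3) mod 7; (5|7)=-1, (3|7)=-1; (−1)^{-1·0·3}·(-1)^0·(-1)^-1 = -1.
(3814573, 19 / ℚ) ramifies at {7, 23, 29, 43}: a division algebra.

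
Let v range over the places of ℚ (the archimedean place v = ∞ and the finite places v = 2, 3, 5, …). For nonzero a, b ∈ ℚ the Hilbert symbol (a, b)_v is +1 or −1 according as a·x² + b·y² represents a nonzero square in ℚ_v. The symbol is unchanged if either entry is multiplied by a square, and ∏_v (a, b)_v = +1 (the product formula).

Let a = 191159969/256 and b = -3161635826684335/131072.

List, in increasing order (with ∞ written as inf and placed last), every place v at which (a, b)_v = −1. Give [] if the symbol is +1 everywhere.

[11, 13]

(a, b) ≡ (1001, -15470) mod (ℚ^×)²; places V = {2, 5, 7, 11, 13, 17, 19, 23, ∞}.
(a,b)_5: α=0, u≡4; β=1, v≡4 (mod 5); (4|5)=+1, (4|5)=+1; sign (−1)^0·+1^1·+1^0 = +1.
(a,b)_11: α=1, u≡9; β=2, v≡10 (mod 11); (9|11)=+1, (10|11)=-1; sign (−1)^0·+1^2·-1^1 = -1.
(a,b)_13: α=1, u≡3; β=1, v≡8 (mod 13); (3|13)=+1, (8|13)=-1; sign (−1)^0·+1^1·-1^1 = -1.
(a,b)_17: α=0, u≡1; β=1, v≡16 (mod 17); (1|17)=+1, (16|17)=+1; sign (−1)^0·+1^1·+1^0 = +1.
(a,b)_23: α=2, u≡18; β=2, v≡2 (mod 23); (18|23)=+1, (2|23)=+1; sign (−1)^0·+1^2·+1^2 = +1.
(a,b)_7: α=1, u≡5; β=3, v≡4 (mod 7); (5|7)=-1, (4|7)=+1; sign (−1)^1·-1^3·+1^1 = +1.
(a,b)_2: α=-8, β=-17; u≡1, v≡1 (mod 8); ε(u)ε(v)=0·0, αω(v)=-8·0, βω(u)=-17·0; sum ≡ 0  ⇒  +1.
(a,b)_∞: sgn(1001)=+, sgn(-15470)=−, so +1.
(a,b)_19: α=2, u≡2; β=4, v≡12 (mod 19); (2|19)=-1, (12|19)=-1; sign (−1)^0·-1^4·-1^2 = +1.
Ram(1001, -15470) = {11, 13}; no ℚ_11-point on the conic.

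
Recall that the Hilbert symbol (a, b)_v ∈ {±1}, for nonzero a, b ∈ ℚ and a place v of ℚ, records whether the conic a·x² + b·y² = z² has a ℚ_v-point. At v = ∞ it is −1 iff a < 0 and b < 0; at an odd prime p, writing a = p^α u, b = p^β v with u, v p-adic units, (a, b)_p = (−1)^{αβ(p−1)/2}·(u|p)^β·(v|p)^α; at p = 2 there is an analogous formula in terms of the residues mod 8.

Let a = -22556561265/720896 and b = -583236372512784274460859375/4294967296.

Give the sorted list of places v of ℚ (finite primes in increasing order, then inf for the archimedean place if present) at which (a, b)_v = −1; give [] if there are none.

Mod squares: a ≡ -24035, b ≡ -41055. Check v ∈ {∞, 2, 3, 5, 7, 11, 17, 19, 23}.
v=3: a=3^6·(≡1), b=3^9·(≡1) mod 3; (1|3)=+1, (1|3)=+1; (−1)^{6·9·1}·(+1)^9·(+1)^6 = +1.
v=11: a=11^-1·(≡9), b=11^2·(≡6) mod 11; (9|11)=+1, (6|11)=-1; (−1)^{-1·2·5}·(+1)^2·(-1)^-1 = -1.
v=19: a=19^1·(≡2), b=19^0·(≡4) mod 19; (2|19)=-1, (4|19)=+1; (−1)^{1·0·9}·(-1)^0·(+1)^1 = +1.
v=23: a=23^1·(≡2), b=23^5·(≡9) mod 23; (2|23)=+1, (9|23)=+1; (−1)^{1·5·11}·(+1)^5·(+1)^1 = -1.
v=∞: -24035 < 0 and -41055 < 0  ⇒  (a,b)_∞ = -1.
v=17: a=17^2·(≡6), b=17^5·(≡2) mod 17; (6|17)=-1, (2|17)=+1; (−1)^{2·5·8}·(-1)^5·(+1)^2 = -1.
v=7: a=7^2·(≡5), b=7^3·(≡1) mod 7; (5|7)=-1, (1|7)=+1; (−1)^{2·3·3}·(-1)^3·(+1)^2 = -1.
v=2: v_2(a)=-16, v_2(b)=-32; units ≡ 5, 1 (mod 8); ε·ε+αω+βω = 0·0+-16·0+-32·1 ≡ 0  ⇒  (a,b)_2 = +1.
v=5: a=5^1·(≡2), b=5^7·(≡1) mod 5; (2|5)=-1, (1|5)=+1; (−1)^{1·7·2}·(-1)^7·(+1)^1 = -1.
(-24035, -41055 / ℚ) ramifies at {5, 7, 11, 17, 23, ∞}: a division algebra.

[5, 7, 11, 17, 23, inf]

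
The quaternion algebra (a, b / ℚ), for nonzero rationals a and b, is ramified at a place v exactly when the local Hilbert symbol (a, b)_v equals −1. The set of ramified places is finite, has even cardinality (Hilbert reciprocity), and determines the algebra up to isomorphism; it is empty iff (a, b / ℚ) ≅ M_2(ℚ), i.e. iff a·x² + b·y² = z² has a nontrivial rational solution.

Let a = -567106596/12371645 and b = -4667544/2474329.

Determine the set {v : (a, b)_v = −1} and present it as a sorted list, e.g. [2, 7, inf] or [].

[2, inf]

(a, b) ≡ (-5, -6) mod (ℚ^×)²; places V = {2, 3, 5, 7, 11, 13, ∞}.
(a,b)_7: α=4, u≡2; β=4, v≡4 (mod 7); (2|7)=+1, (4|7)=+1; sign (−1)^0·+1^4·+1^4 = +1.
(a,b)_2: α=2, β=3; u≡3, v≡5 (mod 8); ε(u)ε(v)=1·0, αω(v)=2·1, βω(u)=3·1; sum ≡ 1  ⇒  -1.
(a,b)_13: α=-2, u≡11; β=-2, v≡5 (mod 13); (11|13)=-1, (5|13)=-1; sign (−1)^0·-1^-2·-1^-2 = +1.
(a,b)_3: α=10, u≡1; β=5, v≡1 (mod 3); (1|3)=+1, (1|3)=+1; sign (−1)^0·+1^5·+1^10 = +1.
(a,b)_∞: sgn(-5)=−, sgn(-6)=−, so -1.
(a,b)_11: α=-4, u≡6; β=-4, v≡5 (mod 11); (6|11)=-1, (5|11)=+1; sign (−1)^0·-1^-4·+1^-4 = +1.
(a,b)_5: α=-1, u≡1; β=0, v≡4 (mod 5); (1|5)=+1, (4|5)=+1; sign (−1)^0·+1^0·+1^-1 = +1.
(-5, -6 / ℚ) ramifies at {2, ∞}: a division algebra.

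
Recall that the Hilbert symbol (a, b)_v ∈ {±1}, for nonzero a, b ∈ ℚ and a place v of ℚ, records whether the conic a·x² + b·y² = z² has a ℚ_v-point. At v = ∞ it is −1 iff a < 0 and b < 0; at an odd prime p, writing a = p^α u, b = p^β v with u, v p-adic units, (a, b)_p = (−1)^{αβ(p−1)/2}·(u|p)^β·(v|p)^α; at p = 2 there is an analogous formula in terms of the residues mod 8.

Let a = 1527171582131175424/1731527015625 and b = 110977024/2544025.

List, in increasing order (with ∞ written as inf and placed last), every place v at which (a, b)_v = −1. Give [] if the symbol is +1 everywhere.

Mod squares: a ≡ 31, b ≡ 27094. Check v ∈ {∞, 2, 3, 5, 11, 19, 23, 29, 31}.
v=11: a=11^-4·(≡3), b=11^-2·(≡1) mod 11; (3|11)=+1, (1|11)=+1; (−1)^{-4·-2·5}·(+1)^-2·(+1)^-4 = +1.
v=23: a=23^2·(≡3), b=23^1·(≡21) mod 23; (3|23)=+1, (21|23)=-1; (−1)^{2·1·11}·(+1)^1·(-1)^2 = +1.
v=5: a=5^-6·(≡1), b=5^-2·(≡4) mod 5; (1|5)=+1, (4|5)=+1; (−1)^{-6·-2·2}·(+1)^-2·(+1)^-6 = +1.
v=∞: 31 > 0 and 27094 > 0  ⇒  (a,b)_∞ = +1.
v=31: a=31^3·(≡14), b=31^1·(≡21) mod 31; (14|31)=+1, (21|31)=-1; (−1)^{3·1·15}·(+1)^1·(-1)^3 = +1.
v=3: a=3^-2·(≡1), b=3^0·(≡1) mod 3; (1|3)=+1, (1|3)=+1; (−1)^{-2·0·1}·(+1)^0·(+1)^-2 = +1.
v=2: v_2(a)=28, v_2(b)=13; units ≡ 7, 3 (mod 8); ε·ε+αω+βω = 1·1+28·1+13·0 ≡ 1  ⇒  (a,b)_2 = -1.
v=19: a=19^2·(≡10), b=19^1·(≡11) mod 19; (10|19)=-1, (11|19)=+1; (−1)^{2·1·9}·(-1)^1·(+1)^2 = -1.
v=29: a=29^-2·(≡27), b=29^-2·(≡3) mod 29; (27|29)=-1, (3|29)=-1; (−1)^{-2·-2·14}·(-1)^-2·(-1)^-2 = +1.
|Ram(31, 27094)| = 2, even; anisotropic at {2, 19}.

[2, 19]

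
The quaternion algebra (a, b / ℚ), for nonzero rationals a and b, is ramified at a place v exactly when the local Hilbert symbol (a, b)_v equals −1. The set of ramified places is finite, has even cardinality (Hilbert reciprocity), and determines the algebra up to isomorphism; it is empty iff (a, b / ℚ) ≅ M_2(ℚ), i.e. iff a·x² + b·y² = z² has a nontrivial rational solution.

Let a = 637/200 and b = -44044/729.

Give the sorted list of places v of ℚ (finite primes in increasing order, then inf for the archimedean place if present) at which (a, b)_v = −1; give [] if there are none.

(a, b) ≡ (26, -91) mod (ℚ^×)²; places V = {2, 3, 5, 7, 11, 13, ∞}.
(a,b)_5: α=-2, u≡4; β=0, v≡4 (mod 5); (4|5)=+1, (4|5)=+1; sign (−1)^0·+1^0·+1^-2 = +1.
(a,b)_11: α=0, u≡5; β=2, v≡7 (mod 11); (5|11)=+1, (7|11)=-1; sign (−1)^0·+1^2·-1^0 = +1.
(a,b)_∞: sgn(26)=+, sgn(-91)=−, so +1.
(a,b)_7: α=2, u≡5; β=1, v≡1 (mod 7); (5|7)=-1, (1|7)=+1; sign (−1)^0·-1^1·+1^2 = -1.
(a,b)_3: α=0, u≡2; β=-6, v≡2 (mod 3); (2|3)=-1, (2|3)=-1; sign (−1)^0·-1^-6·-1^0 = +1.
(a,b)_2: α=-3, β=2; u≡5, v≡5 (mod 8); ε(u)ε(v)=0·0, αω(v)=-3·1, βω(u)=2·1; sum ≡ 1  ⇒  -1.
(a,b)_13: α=1, u≡2; β=1, v≡5 (mod 13); (2|13)=-1, (5|13)=-1; sign (−1)^0·-1^1·-1^1 = +1.
|Ram(26, -91)| = 2, even; anisotropic at {2, 7}.

[2, 7]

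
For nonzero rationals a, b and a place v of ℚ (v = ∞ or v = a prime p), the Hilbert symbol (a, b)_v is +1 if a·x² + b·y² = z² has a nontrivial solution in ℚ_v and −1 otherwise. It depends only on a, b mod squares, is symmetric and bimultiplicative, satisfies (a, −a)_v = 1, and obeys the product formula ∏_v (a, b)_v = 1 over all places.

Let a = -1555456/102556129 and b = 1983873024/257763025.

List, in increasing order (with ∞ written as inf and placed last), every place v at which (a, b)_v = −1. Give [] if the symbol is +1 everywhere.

Mod squares: a ≡ -31, b ≡ 14. Check v ∈ {∞, 2, 3, 5, 7, 13, 19, 31, 41}.
v=41: a=41^-2·(≡2), b=41^0·(≡19) mod 41; (2|41)=+1, (19|41)=-1; (−1)^{-2·0·20}·(+1)^0·(-1)^-2 = +1.
v=∞: -31 < 0 and 14 > 0  ⇒  (a,b)_∞ = +1.
v=3: a=3^0·(≡2), b=3^2·(≡2) mod 3; (2|3)=-1, (2|3)=-1; (−1)^{0·2·1}·(-1)^2·(-1)^0 = +1.
v=13: a=13^-2·(≡7), b=13^-4·(≡1) mod 13; (7|13)=-1, (1|13)=+1; (−1)^{-2·-4·6}·(-1)^-4·(+1)^-2 = +1.
v=31: a=31^1·(≡24), b=31^2·(≡7) mod 31; (24|31)=-1, (7|31)=+1; (−1)^{1·2·15}·(-1)^2·(+1)^1 = +1.
v=5: a=5^0·(≡1), b=5^-2·(≡4) mod 5; (1|5)=+1, (4|5)=+1; (−1)^{0·-2·2}·(+1)^-2·(+1)^0 = +1.
v=7: a=7^2·(≡2), b=7^1·(≡2) mod 7; (2|7)=+1, (2|7)=+1; (−1)^{2·1·3}·(+1)^1·(+1)^2 = +1.
v=2: v_2(a)=10, v_2(b)=15; units ≡ 1, 7 (mod 8); ε·ε+αω+βω = 0·1+10·0+15·0 ≡ 0  ⇒  (a,b)_2 = +1.
v=19: a=19^-2·(≡17), b=19^-2·(≡14) mod 19; (17|19)=+1, (14|19)=-1; (−1)^{-2·-2·9}·(+1)^-2·(-1)^-2 = +1.
Ram(a, b) = ∅: the form -31·x² + 14·y² − z² is isotropic over every ℚ_v, so by Hasse–Minkowski it is isotropic over ℚ.

[]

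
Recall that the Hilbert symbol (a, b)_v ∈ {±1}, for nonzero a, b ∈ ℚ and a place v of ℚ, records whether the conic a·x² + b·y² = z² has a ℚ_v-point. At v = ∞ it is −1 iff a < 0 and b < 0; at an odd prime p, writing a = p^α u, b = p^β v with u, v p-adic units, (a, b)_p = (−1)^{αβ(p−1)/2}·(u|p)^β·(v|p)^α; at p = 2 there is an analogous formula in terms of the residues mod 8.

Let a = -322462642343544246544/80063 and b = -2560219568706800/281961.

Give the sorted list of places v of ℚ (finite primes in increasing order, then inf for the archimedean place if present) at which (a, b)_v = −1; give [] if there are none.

(a, b) ≡ (-1733303, -23) mod (ℚ^×)²; places V = {2, 3, 5, 7, 11, 13, 17, 23, 31, 59, ∞}.
(a,b)_17: α=3, u≡3; β=2, v≡6 (mod 17); (3|17)=-1, (6|17)=-1; sign (−1)^0·-1^2·-1^3 = -1.
(a,b)_5: α=0, u≡2; β=2, v≡3 (mod 5); (2|5)=-1, (3|5)=-1; sign (−1)^0·-1^2·-1^0 = +1.
(a,b)_∞: sgn(-1733303)=−, sgn(-23)=−, so -1.
(a,b)_13: α=3, u≡1; β=2, v≡10 (mod 13); (1|13)=+1, (10|13)=+1; sign (−1)^0·+1^2·+1^3 = +1.
(a,b)_23: α=-1, u≡15; β=1, v≡15 (mod 23); (15|23)=-1, (15|23)=-1; sign (−1)^1·-1^1·-1^-1 = -1.
(a,b)_7: α=2, u≡1; β=2, v≡5 (mod 7); (1|7)=+1, (5|7)=-1; sign (−1)^0·+1^2·-1^2 = +1.
(a,b)_11: α=3, u≡6; β=2, v≡7 (mod 11); (6|11)=-1, (7|11)=-1; sign (−1)^0·-1^2·-1^3 = -1.
(a,b)_31: α=5, u≡15; β=2, v≡25 (mod 31); (15|31)=-1, (25|31)=+1; sign (−1)^0·-1^2·+1^5 = +1.
(a,b)_3: α=0, u≡1; β=-4, v≡1 (mod 3); (1|3)=+1, (1|3)=+1; sign (−1)^0·+1^-4·+1^0 = +1.
(a,b)_59: α=-2, u≡31; β=-2, v≡17 (mod 59); (31|59)=-1, (17|59)=+1; sign (−1)^0·-1^-2·+1^-2 = +1.
(a,b)_2: α=4, β=4; u≡1, v≡1 (mod 8); ε(u)ε(v)=0·0, αω(v)=4·0, βω(u)=4·0; sum ≡ 0  ⇒  +1.
(-1733303, -23 / ℚ) ramifies at {11, 17, 23, ∞}: a division algebra.

[11, 17, 23, inf]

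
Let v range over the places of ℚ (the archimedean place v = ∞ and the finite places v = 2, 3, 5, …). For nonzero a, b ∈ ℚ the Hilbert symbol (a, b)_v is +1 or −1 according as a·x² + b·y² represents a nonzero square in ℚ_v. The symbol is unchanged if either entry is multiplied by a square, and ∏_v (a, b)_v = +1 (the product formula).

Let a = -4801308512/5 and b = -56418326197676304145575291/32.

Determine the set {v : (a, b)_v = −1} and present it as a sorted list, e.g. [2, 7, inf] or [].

[2, 5, 19, inf]

(a, b) ≡ (-624910, -38038) mod (ℚ^×)²; places V = {2, 3, 5, 7, 11, 13, 19, 23, ∞}.
(a,b)_3: α=0, u≡2; β=2, v≡2 (mod 3); (2|3)=-1, (2|3)=-1; sign (−1)^0·-1^2·-1^0 = +1.
(a,b)_7: α=4, u≡4; β=9, v≡6 (mod 7); (4|7)=+1, (6|7)=-1; sign (−1)^0·+1^9·-1^4 = +1.
(a,b)_13: α=1, u≡9; β=3, v≡1 (mod 13); (9|13)=+1, (1|13)=+1; sign (−1)^0·+1^3·+1^1 = +1.
(a,b)_2: α=5, β=-5; u≡1, v≡5 (mod 8); ε(u)ε(v)=0·0, αω(v)=5·1, βω(u)=-5·0; sum ≡ 1  ⇒  -1.
(a,b)_19: α=1, u≡13; β=3, v≡14 (mod 19); (13|19)=-1, (14|19)=-1; sign (−1)^1·-1^3·-1^1 = -1.
(a,b)_11: α=1, u≡3; β=7, v≡2 (mod 11); (3|11)=+1, (2|11)=-1; sign (−1)^1·+1^7·-1^1 = +1.
(a,b)_23: α=1, u≡2; β=2, v≡2 (mod 23); (2|23)=+1, (2|23)=+1; sign (−1)^0·+1^2·+1^1 = +1.
(a,b)_5: α=-1, u≡3; β=0, v≡2 (mod 5); (3|5)=-1, (2|5)=-1; sign (−1)^0·-1^0·-1^-1 = -1.
(a,b)_∞: sgn(-624910)=−, sgn(-38038)=−, so -1.
(-624910, -38038 / ℚ) ramifies at {2, 5, 19, ∞}: a division algebra.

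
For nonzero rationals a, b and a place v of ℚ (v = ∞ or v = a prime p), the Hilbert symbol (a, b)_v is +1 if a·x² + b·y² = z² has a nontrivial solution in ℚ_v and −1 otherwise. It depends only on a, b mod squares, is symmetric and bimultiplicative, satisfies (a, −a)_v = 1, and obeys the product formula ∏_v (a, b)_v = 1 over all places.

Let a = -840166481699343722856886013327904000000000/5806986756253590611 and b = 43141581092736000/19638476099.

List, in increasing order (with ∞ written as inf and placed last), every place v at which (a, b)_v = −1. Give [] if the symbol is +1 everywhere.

(a, b) ≡ (-15015, 385) mod (ℚ^×)²; places V = {2, 3, 5, 7, 11, 13, 29, 31, 43, 47, ∞}.
(a,b)_43: α=4, u≡17; β=2, v≡41 (mod 43); (17|43)=+1, (41|43)=+1; sign (−1)^0·+1^2·+1^4 = +1.
(a,b)_3: α=21, u≡2; β=12, v≡1 (mod 3); (2|3)=-1, (1|3)=+1; sign (−1)^0·-1^12·+1^21 = +1.
(a,b)_5: α=9, u≡2; β=3, v≡2 (mod 5); (2|5)=-1, (2|5)=-1; sign (−1)^0·-1^3·-1^9 = +1.
(a,b)_13: α=5, u≡2; β=0, v≡7 (mod 13); (2|13)=-1, (7|13)=-1; sign (−1)^0·-1^0·-1^5 = -1.
(a,b)_31: α=-6, u≡10; β=-2, v≡15 (mod 31); (10|31)=+1, (15|31)=-1; sign (−1)^0·+1^-2·-1^-6 = +1.
(a,b)_47: α=0, u≡8; β=-2, v≡25 (mod 47); (8|47)=+1, (25|47)=+1; sign (−1)^0·+1^-2·+1^0 = +1.
(a,b)_∞: sgn(-15015)=−, sgn(385)=+, so +1.
(a,b)_29: α=-6, u≡28; β=-2, v≡19 (mod 29); (28|29)=+1, (19|29)=-1; sign (−1)^0·+1^-2·-1^-6 = +1.
(a,b)_11: α=-1, u≡7; β=-1, v≡7 (mod 11); (7|11)=-1, (7|11)=-1; sign (−1)^1·-1^-1·-1^-1 = -1.
(a,b)_7: α=11, u≡1; β=3, v≡3 (mod 7); (1|7)=+1, (3|7)=-1; sign (−1)^1·+1^3·-1^11 = +1.
(a,b)_2: α=14, β=10; u≡1, v≡1 (mod 8); ε(u)ε(v)=0·0, αω(v)=14·0, βω(u)=10·0; sum ≡ 0  ⇒  +1.
(-15015, 385 / ℚ) ramifies at {11, 13}: a division algebra.

[11, 13]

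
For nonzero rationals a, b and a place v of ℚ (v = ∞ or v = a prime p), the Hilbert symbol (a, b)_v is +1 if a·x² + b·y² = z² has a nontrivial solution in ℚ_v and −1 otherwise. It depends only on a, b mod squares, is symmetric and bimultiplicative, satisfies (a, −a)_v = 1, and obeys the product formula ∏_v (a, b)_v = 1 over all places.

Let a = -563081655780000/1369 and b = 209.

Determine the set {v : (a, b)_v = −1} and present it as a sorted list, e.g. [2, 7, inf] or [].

[7, 11, 17, 31]

Mod squares: a ≡ -213962, b ≡ 209. Check v ∈ {∞, 2, 3, 5, 7, 11, 17, 19, 29, 31, 37}.
v=11: a=11^0·(≡10), b=11^1·(≡8) mod 11; (10|11)=-1, (8|11)=-1; (−1)^{0·1·5}·(-1)^1·(-1)^0 = -1.
v=29: a=29^1·(≡27), b=29^0·(≡6) mod 29; (27|29)=-1, (6|29)=+1; (−1)^{1·0·14}·(-1)^0·(+1)^1 = +1.
v=5: a=5^4·(≡3), b=5^0·(≡4) mod 5; (3|5)=-1, (4|5)=+1; (−1)^{4·0·2}·(-1)^0·(+1)^4 = +1.
v=7: a=7^1·(≡5), b=7^0·(≡6) mod 7; (5|7)=-1, (6|7)=-1; (−1)^{1·0·3}·(-1)^0·(-1)^1 = -1.
v=31: a=31^1·(≡24), b=31^0·(≡23) mod 31; (24|31)=-1, (23|31)=-1; (−1)^{1·0·15}·(-1)^0·(-1)^1 = -1.
v=∞: -213962 < 0 and 209 > 0  ⇒  (a,b)_∞ = +1.
v=3: a=3^6·(≡1), b=3^0·(≡2) mod 3; (1|3)=+1, (2|3)=-1; (−1)^{6·0·1}·(+1)^0·(-1)^6 = +1.
v=2: v_2(a)=5, v_2(b)=0; units ≡ 3, 1 (mod 8); ε·ε+αω+βω = 1·0+5·0+0·1 ≡ 0  ⇒  (a,b)_2 = +1.
v=37: a=37^-2·(≡30), b=37^0·(≡24) mod 37; (30|37)=+1, (24|37)=-1; (−1)^{-2·0·18}·(+1)^0·(-1)^-2 = +1.
v=19: a=19^2·(≡7), b=19^1·(≡11) mod 19; (7|19)=+1, (11|19)=+1; (−1)^{2·1·9}·(+1)^1·(+1)^2 = +1.
v=17: a=17^1·(≡10), b=17^0·(≡5) mod 17; (10|17)=-1, (5|17)=-1; (−1)^{1·0·8}·(-1)^0·(-1)^1 = -1.
|Ram(-213962, 209)| = 4, even; anisotropic at {7, 11, 17, 31}.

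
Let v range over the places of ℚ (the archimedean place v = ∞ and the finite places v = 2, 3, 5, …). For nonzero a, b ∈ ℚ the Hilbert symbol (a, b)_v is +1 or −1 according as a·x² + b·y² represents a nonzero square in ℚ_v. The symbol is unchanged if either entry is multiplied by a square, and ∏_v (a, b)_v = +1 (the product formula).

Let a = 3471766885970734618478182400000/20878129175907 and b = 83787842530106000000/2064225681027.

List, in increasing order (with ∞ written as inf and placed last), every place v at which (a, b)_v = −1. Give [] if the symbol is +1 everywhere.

[3, 5, 17, 23]

(a, b) ≡ (870, 9728862) mod (ℚ^×)²; places V = {2, 3, 5, 11, 13, 17, 23, 29, 37, 41, 47, 53, ∞}.
(a,b)_41: α=-2, u≡31; β=0, v≡22 (mod 41); (31|41)=+1, (22|41)=-1; sign (−1)^0·+1^0·-1^-2 = +1.
(a,b)_23: α=6, u≡10; β=3, v≡3 (mod 23); (10|23)=-1, (3|23)=+1; sign (−1)^0·-1^3·+1^6 = -1.
(a,b)_3: α=-1, u≡2; β=-5, v≡2 (mod 3); (2|3)=-1, (2|3)=-1; sign (−1)^1·-1^-5·-1^-1 = -1.
(a,b)_37: α=-4, u≡8; β=-2, v≡2 (mod 37); (8|37)=-1, (2|37)=-1; sign (−1)^0·-1^-2·-1^-4 = +1.
(a,b)_13: α=2, u≡12; β=3, v≡9 (mod 13); (12|13)=+1, (9|13)=+1; sign (−1)^0·+1^3·+1^2 = +1.
(a,b)_∞: sgn(870)=+, sgn(9728862)=+, so +1.
(a,b)_29: α=1, u≡25; β=1, v≡23 (mod 29); (25|29)=+1, (23|29)=+1; sign (−1)^0·+1^1·+1^1 = +1.
(a,b)_2: α=19, β=7; u≡3, v≡7 (mod 8); ε(u)ε(v)=1·1, αω(v)=19·0, βω(u)=7·1; sum ≡ 0  ⇒  +1.
(a,b)_11: α=2, u≡5; β=1, v≡9 (mod 11); (5|11)=+1, (9|11)=+1; sign (−1)^0·+1^1·+1^2 = +1.
(a,b)_5: α=5, u≡4; β=6, v≡2 (mod 5); (4|5)=+1, (2|5)=-1; sign (−1)^0·+1^6·-1^5 = -1.
(a,b)_47: α=-2, u≡14; β=-2, v≡12 (mod 47); (14|47)=+1, (12|47)=+1; sign (−1)^0·+1^-2·+1^-2 = +1.
(a,b)_53: α=0, u≡51; β=-2, v≡14 (mod 53); (51|53)=-1, (14|53)=-1; sign (−1)^0·-1^-2·-1^0 = +1.
(a,b)_17: α=6, u≡12; β=3, v≡9 (mod 17); (12|17)=-1, (9|17)=+1; sign (−1)^0·-1^3·+1^6 = -1.
(870, 9728862 / ℚ) ramifies at {3, 5, 17, 23}: a division algebra.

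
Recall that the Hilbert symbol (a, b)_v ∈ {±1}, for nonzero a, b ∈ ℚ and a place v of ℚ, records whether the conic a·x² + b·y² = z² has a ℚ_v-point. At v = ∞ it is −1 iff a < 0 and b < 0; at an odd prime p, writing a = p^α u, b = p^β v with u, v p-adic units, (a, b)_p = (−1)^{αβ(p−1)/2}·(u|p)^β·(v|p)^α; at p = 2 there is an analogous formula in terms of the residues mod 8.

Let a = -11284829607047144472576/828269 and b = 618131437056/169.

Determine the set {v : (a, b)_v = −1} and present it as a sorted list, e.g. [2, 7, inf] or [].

[2, 17]

Mod squares: a ≡ -45849, b ≡ 966. Check v ∈ {∞, 2, 3, 7, 13, 17, 23, 29, 31, 41}.
v=29: a=29^-1·(≡3), b=29^0·(≡24) mod 29; (3|29)=-1, (24|29)=+1; (−1)^{-1·0·14}·(-1)^0·(+1)^-1 = +1.
v=7: a=7^2·(≡1), b=7^1·(≡6) mod 7; (1|7)=+1, (6|7)=-1; (−1)^{2·1·3}·(+1)^1·(-1)^2 = +1.
v=23: a=23^2·(≡16), b=23^1·(≡15) mod 23; (16|23)=+1, (15|23)=-1; (−1)^{2·1·11}·(+1)^1·(-1)^2 = +1.
v=31: a=31^3·(≡7), b=31^2·(≡18) mod 31; (7|31)=+1, (18|31)=+1; (−1)^{3·2·15}·(+1)^2·(+1)^3 = +1.
v=13: a=13^-4·(≡7), b=13^-2·(≡3) mod 13; (7|13)=-1, (3|13)=+1; (−1)^{-4·-2·6}·(-1)^-2·(+1)^-4 = +1.
v=∞: -45849 < 0 and 966 > 0  ⇒  (a,b)_∞ = +1.
v=41: a=41^2·(≡11), b=41^0·(≡21) mod 41; (11|41)=-1, (21|41)=+1; (−1)^{2·0·20}·(-1)^0·(+1)^2 = +1.
v=2: v_2(a)=16, v_2(b)=9; units ≡ 7, 3 (mod 8); ε·ε+αω+βω = 1·1+16·1+9·0 ≡ 1  ⇒  (a,b)_2 = -1.
v=3: a=3^3·(≡2), b=3^3·(≡1) mod 3; (2|3)=-1, (1|3)=+1; (−1)^{3·3·1}·(-1)^3·(+1)^3 = +1.
v=17: a=17^3·(≡10), b=17^2·(≡5) mod 17; (10|17)=-1, (5|17)=-1; (−1)^{3·2·8}·(-1)^2·(-1)^3 = -1.
|Ram(-45849, 966)| = 2, even; anisotropic at {2, 17}.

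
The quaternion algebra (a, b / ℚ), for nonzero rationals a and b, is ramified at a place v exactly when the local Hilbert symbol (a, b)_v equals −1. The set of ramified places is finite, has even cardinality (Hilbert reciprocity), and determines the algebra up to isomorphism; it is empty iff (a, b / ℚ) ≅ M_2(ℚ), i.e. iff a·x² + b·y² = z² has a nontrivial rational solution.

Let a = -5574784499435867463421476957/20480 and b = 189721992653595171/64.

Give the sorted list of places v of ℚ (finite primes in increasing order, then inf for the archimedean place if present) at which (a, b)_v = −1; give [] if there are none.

(a, b) ≡ (-153301665, 731) mod (ℚ^×)²; places V = {2, 3, 5, 7, 11, 17, 31, 41, 43, ∞}.
(a,b)_11: α=3, u≡1; β=2, v≡3 (mod 11); (1|11)=+1, (3|11)=+1; sign (−1)^0·+1^2·+1^3 = +1.
(a,b)_17: α=1, u≡12; β=1, v≡8 (mod 17); (12|17)=-1, (8|17)=+1; sign (−1)^0·-1^1·+1^1 = -1.
(a,b)_∞: sgn(-153301665)=−, sgn(731)=+, so +1.
(a,b)_31: α=3, u≡26; β=0, v≡5 (mod 31); (26|31)=-1, (5|31)=+1; sign (−1)^0·-1^0·+1^3 = +1.
(a,b)_2: α=-12, β=-6; u≡7, v≡3 (mod 8); ε(u)ε(v)=1·1, αω(v)=-12·1, βω(u)=-6·0; sum ≡ 1  ⇒  -1.
(a,b)_43: α=1, u≡20; β=1, v≡23 (mod 43); (20|43)=-1, (23|43)=+1; sign (−1)^1·-1^1·+1^1 = +1.
(a,b)_3: α=19, u≡2; β=12, v≡2 (mod 3); (2|3)=-1, (2|3)=-1; sign (−1)^0·-1^12·-1^19 = -1.
(a,b)_41: α=3, u≡7; β=2, v≡27 (mod 41); (7|41)=-1, (27|41)=-1; sign (−1)^0·-1^2·-1^3 = -1.
(a,b)_7: α=4, u≡1; β=4, v≡6 (mod 7); (1|7)=+1, (6|7)=-1; sign (−1)^0·+1^4·-1^4 = +1.
(a,b)_5: α=-1, u≡3; β=0, v≡4 (mod 5); (3|5)=-1, (4|5)=+1; sign (−1)^0·-1^0·+1^-1 = +1.
Ram(-153301665, 731) = {2, 3, 17, 41}; no ℚ_2-point on the conic.

[2, 3, 17, 41]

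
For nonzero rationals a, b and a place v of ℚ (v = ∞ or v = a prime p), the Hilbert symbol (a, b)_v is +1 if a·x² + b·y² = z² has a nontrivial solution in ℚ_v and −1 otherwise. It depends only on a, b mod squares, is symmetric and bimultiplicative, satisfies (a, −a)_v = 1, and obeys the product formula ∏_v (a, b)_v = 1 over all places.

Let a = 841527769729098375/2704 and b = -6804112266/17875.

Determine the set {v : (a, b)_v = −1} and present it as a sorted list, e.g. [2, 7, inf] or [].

[3, 11]

(a, b) ≡ (935, -510510) mod (ℚ^×)²; places V = {2, 3, 5, 7, 11, 13, 17, ∞}.
(a,b)_5: α=3, u≡3; β=-3, v≡3 (mod 5); (3|5)=-1, (3|5)=-1; sign (−1)^0·-1^-3·-1^3 = +1.
(a,b)_2: α=-4, β=1; u≡7, v≡1 (mod 8); ε(u)ε(v)=1·0, αω(v)=-4·0, βω(u)=1·0; sum ≡ 0  ⇒  +1.
(a,b)_11: α=1, u≡8; β=-1, v≡2 (mod 11); (8|11)=-1, (2|11)=-1; sign (−1)^1·-1^-1·-1^1 = -1.
(a,b)_3: α=2, u≡2; β=5, v≡2 (mod 3); (2|3)=-1, (2|3)=-1; sign (−1)^0·-1^5·-1^2 = -1.
(a,b)_17: α=3, u≡4; β=1, v≡2 (mod 17); (4|17)=+1, (2|17)=+1; sign (−1)^0·+1^1·+1^3 = +1.
(a,b)_∞: sgn(935)=+, sgn(-510510)=−, so +1.
(a,b)_13: α=-2, u≡9; β=-1, v≡1 (mod 13); (9|13)=+1, (1|13)=+1; sign (−1)^0·+1^-1·+1^-2 = +1.
(a,b)_7: α=12, u≡4; β=7, v≡3 (mod 7); (4|7)=+1, (3|7)=-1; sign (−1)^0·+1^7·-1^12 = +1.
Ram(935, -510510) = {3, 11}; no ℚ_3-point on the conic.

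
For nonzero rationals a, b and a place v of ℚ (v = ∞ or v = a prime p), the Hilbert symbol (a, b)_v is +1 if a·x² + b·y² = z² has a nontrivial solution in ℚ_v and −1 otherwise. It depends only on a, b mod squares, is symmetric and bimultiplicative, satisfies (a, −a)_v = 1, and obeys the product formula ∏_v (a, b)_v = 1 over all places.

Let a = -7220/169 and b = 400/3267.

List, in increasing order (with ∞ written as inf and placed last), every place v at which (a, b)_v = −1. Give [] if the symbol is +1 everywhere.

(a, b) ≡ (-5, 3) mod (ℚ^×)²; places V = {2, 3, 5, 11, 13, 19, ∞}.
(a,b)_2: α=2, β=4; u≡3, v≡3 (mod 8); ε(u)ε(v)=1·1, αω(v)=2·1, βω(u)=4·1; sum ≡ 1  ⇒  -1.
(a,b)_11: α=0, u≡10; β=-2, v≡3 (mod 11); (10|11)=-1, (3|11)=+1; sign (−1)^0·-1^-2·+1^0 = +1.
(a,b)_∞: sgn(-5)=−, sgn(3)=+, so +1.
(a,b)_19: α=2, u≡10; β=0, v≡18 (mod 19); (10|19)=-1, (18|19)=-1; sign (−1)^0·-1^0·-1^2 = +1.
(a,b)_3: α=0, u≡1; β=-3, v≡1 (mod 3); (1|3)=+1, (1|3)=+1; sign (−1)^0·+1^-3·+1^0 = +1.
(a,b)_13: α=-2, u≡8; β=0, v≡9 (mod 13); (8|13)=-1, (9|13)=+1; sign (−1)^0·-1^0·+1^-2 = +1.
(a,b)_5: α=1, u≡4; β=2, v≡3 (mod 5); (4|5)=+1, (3|5)=-1; sign (−1)^0·+1^2·-1^1 = -1.
(-5, 3 / ℚ) ramifies at {2, 5}: a division algebra.

[2, 5]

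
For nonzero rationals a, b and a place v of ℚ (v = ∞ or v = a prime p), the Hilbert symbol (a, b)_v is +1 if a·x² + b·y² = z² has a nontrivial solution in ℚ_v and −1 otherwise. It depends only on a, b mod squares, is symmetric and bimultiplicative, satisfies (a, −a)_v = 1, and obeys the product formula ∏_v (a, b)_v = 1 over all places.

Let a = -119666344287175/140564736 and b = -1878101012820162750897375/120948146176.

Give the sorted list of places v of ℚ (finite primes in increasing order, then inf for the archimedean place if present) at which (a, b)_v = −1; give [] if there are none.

[5, 17, 37, inf]

(a, b) ≡ (-84847, -1295) mod (ℚ^×)²; places V = {2, 3, 5, 7, 11, 13, 17, 19, 23, 29, 31, 37, ∞}.
(a,b)_19: α=-2, u≡16; β=-2, v≡6 (mod 19); (16|19)=+1, (6|19)=+1; sign (−1)^0·+1^-2·+1^-2 = +1.
(a,b)_3: α=-2, u≡2; β=6, v≡1 (mod 3); (2|3)=-1, (1|3)=+1; sign (−1)^0·-1^6·+1^-2 = +1.
(a,b)_31: α=1, u≡22; β=2, v≡2 (mod 31); (22|31)=-1, (2|31)=+1; sign (−1)^0·-1^2·+1^1 = +1.
(a,b)_5: α=2, u≡3; β=3, v≡1 (mod 5); (3|5)=-1, (1|5)=+1; sign (−1)^0·-1^3·+1^2 = -1.
(a,b)_13: α=-2, u≡4; β=-2, v≡8 (mod 13); (4|13)=+1, (8|13)=-1; sign (−1)^0·+1^-2·-1^-2 = +1.
(a,b)_23: α=1, u≡22; β=2, v≡3 (mod 23); (22|23)=-1, (3|23)=+1; sign (−1)^0·-1^2·+1^1 = +1.
(a,b)_11: α=0, u≡10; β=-2, v≡3 (mod 11); (10|11)=-1, (3|11)=+1; sign (−1)^0·-1^-2·+1^0 = +1.
(a,b)_29: α=2, u≡28; β=0, v≡3 (mod 29); (28|29)=+1, (3|29)=-1; sign (−1)^0·+1^0·-1^2 = +1.
(a,b)_∞: sgn(-84847)=−, sgn(-1295)=−, so -1.
(a,b)_7: α=3, u≡5; β=1, v≡4 (mod 7); (5|7)=-1, (4|7)=+1; sign (−1)^1·-1^1·+1^3 = +1.
(a,b)_17: α=1, u≡3; β=4, v≡11 (mod 17); (3|17)=-1, (11|17)=-1; sign (−1)^0·-1^4·-1^1 = -1.
(a,b)_37: α=2, u≡31; β=5, v≡32 (mod 37); (31|37)=-1, (32|37)=-1; sign (−1)^0·-1^5·-1^2 = -1.
(a,b)_2: α=-8, β=-14; u≡1, v≡1 (mod 8); ε(u)ε(v)=0·0, αω(v)=-8·0, βω(u)=-14·0; sum ≡ 0  ⇒  +1.
Ram(-84847, -1295) = {5, 17, 37, ∞}; no ℚ_5-point on the conic.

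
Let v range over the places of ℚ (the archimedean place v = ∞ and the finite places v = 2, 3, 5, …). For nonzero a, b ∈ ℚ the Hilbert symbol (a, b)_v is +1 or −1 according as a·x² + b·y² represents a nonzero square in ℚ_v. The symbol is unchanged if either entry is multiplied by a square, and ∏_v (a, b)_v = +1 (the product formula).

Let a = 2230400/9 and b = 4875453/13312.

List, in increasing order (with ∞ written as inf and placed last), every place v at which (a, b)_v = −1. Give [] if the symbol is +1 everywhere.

[17, 41]

Mod squares: a ≡ 1394, b ≡ 481. Check v ∈ {∞, 2, 3, 5, 11, 13, 17, 37, 41}.
v=37: a=37^0·(≡25), b=37^1·(≡17) mod 37; (25|37)=+1, (17|37)=-1; (−1)^{0·1·18}·(+1)^1·(-1)^0 = +1.
v=41: a=41^1·(≡22), b=41^0·(≡30) mod 41; (22|41)=-1, (30|41)=-1; (−1)^{1·0·20}·(-1)^0·(-1)^1 = -1.
v=11: a=11^0·(≡2), b=11^4·(≡7) mod 11; (2|11)=-1, (7|11)=-1; (−1)^{0·4·5}·(-1)^4·(-1)^0 = +1.
v=13: a=13^0·(≡9), b=13^-1·(≡5) mod 13; (9|13)=+1, (5|13)=-1; (−1)^{0·-1·6}·(+1)^-1·(-1)^0 = +1.
v=17: a=17^1·(≡5), b=17^0·(≡6) mod 17; (5|17)=-1, (6|17)=-1; (−1)^{1·0·8}·(-1)^0·(-1)^1 = -1.
v=∞: 1394 > 0 and 481 > 0  ⇒  (a,b)_∞ = +1.
v=2: v_2(a)=7, v_2(b)=-10; units ≡ 1, 1 (mod 8); ε·ε+αω+βω = 0·0+7·0+-10·0 ≡ 0  ⇒  (a,b)_2 = +1.
v=5: a=5^2·(≡4), b=5^0·(≡4) mod 5; (4|5)=+1, (4|5)=+1; (−1)^{2·0·2}·(+1)^0·(+1)^2 = +1.
v=3: a=3^-2·(≡2), b=3^2·(≡1) mod 3; (2|3)=-1, (1|3)=+1; (−1)^{-2·2·1}·(-1)^2·(+1)^-2 = +1.
(1394, 481 / ℚ) ramifies at {17, 41}: a division algebra.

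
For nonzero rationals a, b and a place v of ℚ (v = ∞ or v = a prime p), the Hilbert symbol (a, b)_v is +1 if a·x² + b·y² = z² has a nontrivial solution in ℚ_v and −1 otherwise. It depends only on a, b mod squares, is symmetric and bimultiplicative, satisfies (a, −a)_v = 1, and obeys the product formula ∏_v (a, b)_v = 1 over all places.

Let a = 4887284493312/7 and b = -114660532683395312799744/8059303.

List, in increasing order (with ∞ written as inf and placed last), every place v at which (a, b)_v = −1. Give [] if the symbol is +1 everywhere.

[7, 13, 19, 23]

(a, b) ≡ (35581, -5187) mod (ℚ^×)²; places V = {2, 3, 7, 13, 17, 19, 23, 29, 37, ∞}.
(a,b)_7: α=-1, u≡4; β=-1, v≡2 (mod 7); (4|7)=+1, (2|7)=+1; sign (−1)^1·+1^-1·+1^-1 = -1.
(a,b)_19: α=2, u≡3; β=5, v≡8 (mod 19); (3|19)=-1, (8|19)=-1; sign (−1)^0·-1^5·-1^2 = -1.
(a,b)_3: α=2, u≡1; β=9, v≡2 (mod 3); (1|3)=+1, (2|3)=-1; sign (−1)^0·+1^9·-1^2 = +1.
(a,b)_13: α=1, u≡5; β=1, v≡4 (mod 13); (5|13)=-1, (4|13)=+1; sign (−1)^0·-1^1·+1^1 = -1.
(a,b)_23: α=1, u≡9; β=2, v≡5 (mod 23); (9|23)=+1, (5|23)=-1; sign (−1)^0·+1^2·-1^1 = -1.
(a,b)_17: α=3, u≡9; β=4, v≡8 (mod 17); (9|17)=+1, (8|17)=+1; sign (−1)^0·+1^4·+1^3 = +1.
(a,b)_∞: sgn(35581)=+, sgn(-5187)=−, so +1.
(a,b)_37: α=0, u≡8; β=-2, v≡4 (mod 37); (8|37)=-1, (4|37)=+1; sign (−1)^0·-1^-2·+1^0 = +1.
(a,b)_29: α=0, u≡27; β=-2, v≡25 (mod 29); (27|29)=-1, (25|29)=+1; sign (−1)^0·-1^-2·+1^0 = +1.
(a,b)_2: α=10, β=12; u≡5, v≡5 (mod 8); ε(u)ε(v)=0·0, αω(v)=10·1, βω(u)=12·1; sum ≡ 0  ⇒  +1.
Ram(35581, -5187) = {7, 13, 19, 23}; no ℚ_7-point on the conic.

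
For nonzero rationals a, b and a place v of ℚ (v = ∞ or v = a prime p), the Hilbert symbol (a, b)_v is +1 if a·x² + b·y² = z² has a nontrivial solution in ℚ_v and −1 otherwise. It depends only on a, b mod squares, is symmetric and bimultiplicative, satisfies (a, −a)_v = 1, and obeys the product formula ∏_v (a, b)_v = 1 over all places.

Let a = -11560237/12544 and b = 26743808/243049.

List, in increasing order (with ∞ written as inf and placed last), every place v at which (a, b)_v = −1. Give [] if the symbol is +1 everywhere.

[13, 41]

(a, b) ≡ (-13, 533) mod (ℚ^×)²; places V = {2, 7, 13, 17, 23, 29, 41, ∞}.
(a,b)_13: α=1, u≡10; β=1, v≡5 (mod 13); (10|13)=+1, (5|13)=-1; sign (−1)^0·+1^1·-1^1 = -1.
(a,b)_23: α=2, u≡15; β=0, v≡18 (mod 23); (15|23)=-1, (18|23)=+1; sign (−1)^0·-1^0·+1^2 = +1.
(a,b)_7: α=-2, u≡1; β=2, v≡1 (mod 7); (1|7)=+1, (1|7)=+1; sign (−1)^0·+1^2·+1^-2 = +1.
(a,b)_17: α=0, u≡8; β=-2, v≡11 (mod 17); (8|17)=+1, (11|17)=-1; sign (−1)^0·+1^-2·-1^0 = +1.
(a,b)_41: α=2, u≡15; β=1, v≡19 (mod 41); (15|41)=-1, (19|41)=-1; sign (−1)^0·-1^1·-1^2 = -1.
(a,b)_29: α=0, u≡22; β=-2, v≡21 (mod 29); (22|29)=+1, (21|29)=-1; sign (−1)^0·+1^-2·-1^0 = +1.
(a,b)_2: α=-8, β=10; u≡3, v≡5 (mod 8); ε(u)ε(v)=1·0, αω(v)=-8·1, βω(u)=10·1; sum ≡ 0  ⇒  +1.
(a,b)_∞: sgn(-13)=−, sgn(533)=+, so +1.
(-13, 533 / ℚ) ramifies at {13, 41}: a division algebra.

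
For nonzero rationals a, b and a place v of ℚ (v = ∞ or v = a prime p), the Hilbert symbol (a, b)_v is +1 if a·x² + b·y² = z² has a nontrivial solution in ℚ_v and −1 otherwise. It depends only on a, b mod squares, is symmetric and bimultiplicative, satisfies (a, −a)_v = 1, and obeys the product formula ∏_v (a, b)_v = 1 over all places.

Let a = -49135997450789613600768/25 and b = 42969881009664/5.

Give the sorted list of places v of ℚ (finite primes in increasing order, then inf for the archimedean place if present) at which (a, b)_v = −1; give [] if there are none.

[5, 17]

Mod squares: a ≡ -6902, b ≡ 870. Check v ∈ {∞, 2, 3, 5, 7, 17, 29}.
v=5: a=5^-2·(≡2), b=5^-1·(≡4) mod 5; (2|5)=-1, (4|5)=+1; (−1)^{-2·-1·2}·(-1)^-1·(+1)^-2 = -1.
v=∞: -6902 < 0 and 870 > 0  ⇒  (a,b)_∞ = +1.
v=29: a=29^5·(≡9), b=29^3·(≡5) mod 29; (9|29)=+1, (5|29)=+1; (−1)^{5·3·14}·(+1)^3·(+1)^5 = +1.
v=2: v_2(a)=17, v_2(b)=9; units ≡ 5, 3 (mod 8); ε·ε+αω+βω = 0·1+17·1+9·1 ≡ 0  ⇒  (a,b)_2 = +1.
v=7: a=7^1·(≡1), b=7^2·(≡2) mod 7; (1|7)=+1, (2|7)=+1; (−1)^{1·2·3}·(+1)^2·(+1)^1 = +1.
v=17: a=17^3·(≡13), b=17^2·(≡7) mod 17; (13|17)=+1, (7|17)=-1; (−1)^{3·2·8}·(+1)^2·(-1)^3 = -1.
v=3: a=3^12·(≡1), b=3^5·(≡2) mod 3; (1|3)=+1, (2|3)=-1; (−1)^{12·5·1}·(+1)^5·(-1)^12 = +1.
|Ram(-6902, 870)| = 2, even; anisotropic at {5, 17}.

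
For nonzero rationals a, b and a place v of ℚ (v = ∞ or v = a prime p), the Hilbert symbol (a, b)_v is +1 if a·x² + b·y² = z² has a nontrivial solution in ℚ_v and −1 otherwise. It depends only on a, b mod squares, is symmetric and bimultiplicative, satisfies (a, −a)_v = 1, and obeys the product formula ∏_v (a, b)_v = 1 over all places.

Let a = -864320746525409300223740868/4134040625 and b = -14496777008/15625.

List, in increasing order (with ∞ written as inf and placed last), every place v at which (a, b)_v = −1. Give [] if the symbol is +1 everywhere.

[5, 7, 43, inf]

Mod squares: a ≡ -723905, b ≡ -377363. Check v ∈ {∞, 2, 3, 5, 7, 11, 13, 29, 31, 37, 43, 47}.
v=2: v_2(a)=2, v_2(b)=4; units ≡ 7, 5 (mod 8); ε·ε+αω+βω = 1·0+2·1+4·0 ≡ 0  ⇒  (a,b)_2 = +1.
v=∞: -723905 < 0 and -377363 < 0  ⇒  (a,b)_∞ = -1.
v=7: a=7^7·(≡3), b=7^5·(≡3) mod 7; (3|7)=-1, (3|7)=-1; (−1)^{7·5·3}·(-1)^5·(-1)^7 = -1.
v=43: a=43^1·(≡9), b=43^0·(≡8) mod 43; (9|43)=+1, (8|43)=-1; (−1)^{1·0·21}·(+1)^0·(-1)^1 = -1.
v=37: a=37^3·(≡6), b=37^1·(≡32) mod 37; (6|37)=-1, (32|37)=-1; (−1)^{3·1·18}·(-1)^1·(-1)^3 = +1.
v=3: a=3^10·(≡1), b=3^0·(≡1) mod 3; (1|3)=+1, (1|3)=+1; (−1)^{10·0·1}·(+1)^0·(+1)^10 = +1.
v=47: a=47^2·(≡24), b=47^1·(≡2) mod 47; (24|47)=+1, (2|47)=+1; (−1)^{2·1·23}·(+1)^1·(+1)^2 = +1.
v=11: a=11^-2·(≡4), b=11^0·(≡9) mod 11; (4|11)=+1, (9|11)=+1; (−1)^{-2·0·5}·(+1)^0·(+1)^-2 = +1.
v=31: a=31^4·(≡5), b=31^1·(≡8) mod 31; (5|31)=+1, (8|31)=+1; (−1)^{4·1·15}·(+1)^1·(+1)^4 = +1.
v=13: a=13^-1·(≡8), b=13^0·(≡12) mod 13; (8|13)=-1, (12|13)=+1; (−1)^{-1·0·6}·(-1)^0·(+1)^-1 = +1.
v=29: a=29^-2·(≡23), b=29^0·(≡21) mod 29; (23|29)=+1, (21|29)=-1; (−1)^{-2·0·14}·(+1)^0·(-1)^-2 = +1.
v=5: a=5^-5·(≡4), b=5^-6·(≡2) mod 5; (4|5)=+1, (2|5)=-1; (−1)^{-5·-6·2}·(+1)^-6·(-1)^-5 = -1.
(-723905, -377363 / ℚ) ramifies at {5, 7, 43, ∞}: a division algebra.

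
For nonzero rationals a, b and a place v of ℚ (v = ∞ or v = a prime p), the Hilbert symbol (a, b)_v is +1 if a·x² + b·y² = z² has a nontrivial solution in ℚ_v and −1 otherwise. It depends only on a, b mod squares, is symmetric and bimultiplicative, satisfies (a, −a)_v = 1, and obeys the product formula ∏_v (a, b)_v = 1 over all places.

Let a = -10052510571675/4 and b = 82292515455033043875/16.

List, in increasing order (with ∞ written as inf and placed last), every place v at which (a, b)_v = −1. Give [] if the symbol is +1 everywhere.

[5, 11]

(a, b) ≡ (-187, 65395) mod (ℚ^×)²; places V = {2, 3, 5, 11, 13, 17, 29, 41, ∞}.
(a,b)_5: α=2, u≡2; β=3, v≡1 (mod 5); (2|5)=-1, (1|5)=+1; sign (−1)^0·-1^3·+1^2 = -1.
(a,b)_∞: sgn(-187)=−, sgn(65395)=+, so +1.
(a,b)_17: α=1, u≡11; β=2, v≡13 (mod 17); (11|17)=-1, (13|17)=+1; sign (−1)^0·-1^2·+1^1 = +1.
(a,b)_3: α=2, u≡2; β=6, v≡1 (mod 3); (2|3)=-1, (1|3)=+1; sign (−1)^0·-1^6·+1^2 = +1.
(a,b)_29: α=2, u≡5; β=3, v≡23 (mod 29); (5|29)=+1, (23|29)=+1; sign (−1)^0·+1^3·+1^2 = +1.
(a,b)_41: α=2, u≡20; β=3, v≡25 (mod 41); (20|41)=+1, (25|41)=+1; sign (−1)^0·+1^3·+1^2 = +1.
(a,b)_2: α=-2, β=-4; u≡5, v≡3 (mod 8); ε(u)ε(v)=0·1, αω(v)=-2·1, βω(u)=-4·1; sum ≡ 0  ⇒  +1.
(a,b)_13: α=2, u≡2; β=2, v≡2 (mod 13); (2|13)=-1, (2|13)=-1; sign (−1)^0·-1^2·-1^2 = +1.
(a,b)_11: α=1, u≡3; β=1, v≡9 (mod 11); (3|11)=+1, (9|11)=+1; sign (−1)^1·+1^1·+1^1 = -1.
(-187, 65395 / ℚ) ramifies at {5, 11}: a division algebra.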